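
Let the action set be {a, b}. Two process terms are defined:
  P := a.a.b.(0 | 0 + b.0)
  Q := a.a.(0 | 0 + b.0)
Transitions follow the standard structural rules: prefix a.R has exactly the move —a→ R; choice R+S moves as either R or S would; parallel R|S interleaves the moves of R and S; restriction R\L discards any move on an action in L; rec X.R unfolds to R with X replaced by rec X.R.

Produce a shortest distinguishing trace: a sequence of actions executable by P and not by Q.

aabb

P's transition system — 5 states:
  p0 = a.a.b.(0 | 0 + b.0) → —a→ p1
  p1 = a.b.(0 | 0 + b.0) → —a→ p2
  p2 = b.(0 | 0 + b.0) → —b→ p3
  p3 = 0 | 0 + b.0 → —b→ p4
  p4 = 0 → ∅
Q's transition system — 4 states:
  q0 = a.a.(0 | 0 + b.0) → —a→ q1
  q1 = a.(0 | 0 + b.0) → —a→ q2
  q2 = 0 | 0 + b.0 → —b→ q3
  q3 = 0 → ∅
Trace ⟨aabb⟩ through P, begin at {p0}:
  [1] a ⇒ {p1}
  [2] a ⇒ {p2}
  [3] b ⇒ {p3}
  [4] b ⇒ {p4}
  ✓ P
Trace ⟨aabb⟩ through Q, begin at {q0}:
  [1] a ⇒ {q1}
  [2] a ⇒ {q2}
  [3] b ⇒ {q3}
  [4] b ⇒ no successor for Q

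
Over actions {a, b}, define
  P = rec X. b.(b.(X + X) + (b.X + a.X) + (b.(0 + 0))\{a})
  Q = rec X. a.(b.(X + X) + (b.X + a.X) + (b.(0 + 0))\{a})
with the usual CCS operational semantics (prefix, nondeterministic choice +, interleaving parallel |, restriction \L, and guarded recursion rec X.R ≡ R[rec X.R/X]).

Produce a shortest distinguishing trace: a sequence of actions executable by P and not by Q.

LTS(P): 4 reachable states
  m0 = rec X. b.(b.(X + X) + (b.X + a.X) + (b.(0 + 0))\{a}) has moves -b-> m1
  m1 = b.((rec X. b.(b.(X + X) + (b.X + a.X) + (b.(0 + 0))\{a})) + (rec X. b.(b.(X + X) + (b.X + a.X) + (b.(0 + 0))\{a}))) + (b.(rec X. b.(b.(X + X) + (b.X + a.X) + (b.(0 + 0))\{a})) + a.(rec X. b.(b.(X + X) + (b.X + a.X) + (b.(0 + 0))\{a}))) + (b.(0 + 0))\{a} has moves -a-> m0, -b-> m0, -b-> m2, -b-> m3
  m2 = (0 + 0)\{a} has moves deadlocked
  m3 = (rec X. b.(b.(X + X) + (b.X + a.X) + (b.(0 + 0))\{a})) + (rec X. b.(b.(X + X) + (b.X + a.X) + (b.(0 + 0))\{a})) has moves -b-> m1
LTS(Q): 4 reachable states
  n0 = rec X. a.(b.(X + X) + (b.X + a.X) + (b.(0 + 0))\{a}) has moves -a-> n1
  n1 = b.((rec X. a.(b.(X + X) + (b.X + a.X) + (b.(0 + 0))\{a})) + (rec X. a.(b.(X + X) + (b.X + a.X) + (b.(0 + 0))\{a}))) + (b.(rec X. a.(b.(X + X) + (b.X + a.X) + (b.(0 + 0))\{a})) + a.(rec X. a.(b.(X + X) + (b.X + a.X) + (b.(0 + 0))\{a}))) + (b.(0 + 0))\{a} has moves -a-> n0, -b-> n0, -b-> n2, -b-> n3
  n2 = (0 + 0)\{a} has moves deadlocked
  n3 = (rec X. a.(b.(X + X) + (b.X + a.X) + (b.(0 + 0))\{a})) + (rec X. a.(b.(X + X) + (b.X + a.X) + (b.(0 + 0))\{a})) has moves -a-> n1
Run σ = ⟨b⟩ on P: start {m0}
  after b @ step 1: {m1}
  — P admits the full trace.
Run σ = ⟨b⟩ on Q: start {n0}
  after b @ step 1: ∅ (Q stuck)

b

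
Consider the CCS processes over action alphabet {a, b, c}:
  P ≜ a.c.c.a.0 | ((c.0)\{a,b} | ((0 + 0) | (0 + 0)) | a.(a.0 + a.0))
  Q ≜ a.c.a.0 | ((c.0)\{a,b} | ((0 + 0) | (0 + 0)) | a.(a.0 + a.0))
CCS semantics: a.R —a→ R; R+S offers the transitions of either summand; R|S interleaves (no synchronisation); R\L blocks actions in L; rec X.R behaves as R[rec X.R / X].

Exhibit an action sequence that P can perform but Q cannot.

accc

P's transition system — 30 states:
  s0 = a.c.c.a.0 | ((c.0)\{a,b} | ((0 + 0) | (0 + 0)) | a.(a.0 + a.0)) ⊢ —a→ s1, —a→ s2, —c→ s3
  s1 = a.c.c.a.0 | ((c.0)\{a,b} | ((0 + 0) | (0 + 0)) | (a.0 + a.0)) ⊢ —a→ s4, —a→ s5, —c→ s6
  s2 = c.c.a.0 | ((c.0)\{a,b} | ((0 + 0) | (0 + 0)) | a.(a.0 + a.0)) ⊢ —a→ s5, —c→ s7, —c→ s8
  s3 = a.c.c.a.0 | (0\{a,b} | ((0 + 0) | (0 + 0)) | a.(a.0 + a.0)) ⊢ —a→ s6, —a→ s8
  s4 = a.c.c.a.0 | ((c.0)\{a,b} | ((0 + 0) | (0 + 0)) | 0) ⊢ —a→ s9, —c→ s10
  s5 = c.c.a.0 | ((c.0)\{a,b} | ((0 + 0) | (0 + 0)) | (a.0 + a.0)) ⊢ —a→ s9, —c→ s11, —c→ s12
  s6 = a.c.c.a.0 | (0\{a,b} | ((0 + 0) | (0 + 0)) | (a.0 + a.0)) ⊢ —a→ s10, —a→ s12
  s7 = c.a.0 | ((c.0)\{a,b} | ((0 + 0) | (0 + 0)) | a.(a.0 + a.0)) ⊢ —a→ s11, —c→ s13, —c→ s14
  s8 = c.c.a.0 | (0\{a,b} | ((0 + 0) | (0 + 0)) | a.(a.0 + a.0)) ⊢ —a→ s12, —c→ s14
  s9 = c.c.a.0 | ((c.0)\{a,b} | ((0 + 0) | (0 + 0)) | 0) ⊢ —c→ s15, —c→ s16
  s10 = a.c.c.a.0 | (0\{a,b} | ((0 + 0) | (0 + 0)) | 0) ⊢ —a→ s16
  s11 = c.a.0 | ((c.0)\{a,b} | ((0 + 0) | (0 + 0)) | (a.0 + a.0)) ⊢ —a→ s15, —c→ s17, —c→ s18
  s12 = c.c.a.0 | (0\{a,b} | ((0 + 0) | (0 + 0)) | (a.0 + a.0)) ⊢ —a→ s16, —c→ s18
  s13 = a.0 | ((c.0)\{a,b} | ((0 + 0) | (0 + 0)) | a.(a.0 + a.0)) ⊢ —a→ s17, —a→ s19, —c→ s20
  s14 = c.a.0 | (0\{a,b} | ((0 + 0) | (0 + 0)) | a.(a.0 + a.0)) ⊢ —a→ s18, —c→ s20
  s15 = c.a.0 | ((c.0)\{a,b} | ((0 + 0) | (0 + 0)) | 0) ⊢ —c→ s21, —c→ s22
  s16 = c.c.a.0 | (0\{a,b} | ((0 + 0) | (0 + 0)) | 0) ⊢ —c→ s22
  s17 = a.0 | ((c.0)\{a,b} | ((0 + 0) | (0 + 0)) | (a.0 + a.0)) ⊢ —a→ s21, —a→ s23, —c→ s24
  s18 = c.a.0 | (0\{a,b} | ((0 + 0) | (0 + 0)) | (a.0 + a.0)) ⊢ —a→ s22, —c→ s24
  s19 = 0 | ((c.0)\{a,b} | ((0 + 0) | (0 + 0)) | a.(a.0 + a.0)) ⊢ —a→ s23, —c→ s25
  s20 = a.0 | (0\{a,b} | ((0 + 0) | (0 + 0)) | a.(a.0 + a.0)) ⊢ —a→ s24, —a→ s25
  s21 = a.0 | ((c.0)\{a,b} | ((0 + 0) | (0 + 0)) | 0) ⊢ —a→ s26, —c→ s27
  s22 = c.a.0 | (0\{a,b} | ((0 + 0) | (0 + 0)) | 0) ⊢ —c→ s27
  s23 = 0 | ((c.0)\{a,b} | ((0 + 0) | (0 + 0)) | (a.0 + a.0)) ⊢ —a→ s26, —c→ s28
  s24 = a.0 | (0\{a,b} | ((0 + 0) | (0 + 0)) | (a.0 + a.0)) ⊢ —a→ s27, —a→ s28
  s25 = 0 | (0\{a,b} | ((0 + 0) | (0 + 0)) | a.(a.0 + a.0)) ⊢ —a→ s28
  s26 = 0 | ((c.0)\{a,b} | ((0 + 0) | (0 + 0)) | 0) ⊢ —c→ s29
  s27 = a.0 | (0\{a,b} | ((0 + 0) | (0 + 0)) | 0) ⊢ —a→ s29
  s28 = 0 | (0\{a,b} | ((0 + 0) | (0 + 0)) | (a.0 + a.0)) ⊢ —a→ s29
  s29 = 0 | (0\{a,b} | ((0 + 0) | (0 + 0)) | 0) ⊢ deadlocked
Q's transition system — 24 states:
  t0 = a.c.a.0 | ((c.0)\{a,b} | ((0 + 0) | (0 + 0)) | a.(a.0 + a.0)) ⊢ —a→ t1, —a→ t2, —c→ t3
  t1 = a.c.a.0 | ((c.0)\{a,b} | ((0 + 0) | (0 + 0)) | (a.0 + a.0)) ⊢ —a→ t4, —a→ t5, —c→ t6
  t2 = c.a.0 | ((c.0)\{a,b} | ((0 + 0) | (0 + 0)) | a.(a.0 + a.0)) ⊢ —a→ t5, —c→ t7, —c→ t8
  t3 = a.c.a.0 | (0\{a,b} | ((0 + 0) | (0 + 0)) | a.(a.0 + a.0)) ⊢ —a→ t6, —a→ t8
  t4 = a.c.a.0 | ((c.0)\{a,b} | ((0 + 0) | (0 + 0)) | 0) ⊢ —a→ t9, —c→ t10
  t5 = c.a.0 | ((c.0)\{a,b} | ((0 + 0) | (0 + 0)) | (a.0 + a.0)) ⊢ —a→ t9, —c→ t11, —c→ t12
  t6 = a.c.a.0 | (0\{a,b} | ((0 + 0) | (0 + 0)) | (a.0 + a.0)) ⊢ —a→ t10, —a→ t12
  t7 = a.0 | ((c.0)\{a,b} | ((0 + 0) | (0 + 0)) | a.(a.0 + a.0)) ⊢ —a→ t11, —a→ t13, —c→ t14
  t8 = c.a.0 | (0\{a,b} | ((0 + 0) | (0 + 0)) | a.(a.0 + a.0)) ⊢ —a→ t12, —c→ t14
  t9 = c.a.0 | ((c.0)\{a,b} | ((0 + 0) | (0 + 0)) | 0) ⊢ —c→ t15, —c→ t16
  t10 = a.c.a.0 | (0\{a,b} | ((0 + 0) | (0 + 0)) | 0) ⊢ —a→ t16
  t11 = a.0 | ((c.0)\{a,b} | ((0 + 0) | (0 + 0)) | (a.0 + a.0)) ⊢ —a→ t15, —a→ t17, —c→ t18
  t12 = c.a.0 | (0\{a,b} | ((0 + 0) | (0 + 0)) | (a.0 + a.0)) ⊢ —a→ t16, —c→ t18
  t13 = 0 | ((c.0)\{a,b} | ((0 + 0) | (0 + 0)) | a.(a.0 + a.0)) ⊢ —a→ t17, —c→ t19
  t14 = a.0 | (0\{a,b} | ((0 + 0) | (0 + 0)) | a.(a.0 + a.0)) ⊢ —a→ t18, —a→ t19
  t15 = a.0 | ((c.0)\{a,b} | ((0 + 0) | (0 + 0)) | 0) ⊢ —a→ t20, —c→ t21
  t16 = c.a.0 | (0\{a,b} | ((0 + 0) | (0 + 0)) | 0) ⊢ —c→ t21
  t17 = 0 | ((c.0)\{a,b} | ((0 + 0) | (0 + 0)) | (a.0 + a.0)) ⊢ —a→ t20, —c→ t22
  t18 = a.0 | (0\{a,b} | ((0 + 0) | (0 + 0)) | (a.0 + a.0)) ⊢ —a→ t21, —a→ t22
  t19 = 0 | (0\{a,b} | ((0 + 0) | (0 + 0)) | a.(a.0 + a.0)) ⊢ —a→ t22
  t20 = 0 | ((c.0)\{a,b} | ((0 + 0) | (0 + 0)) | 0) ⊢ —c→ t23
  t21 = a.0 | (0\{a,b} | ((0 + 0) | (0 + 0)) | 0) ⊢ —a→ t23
  t22 = 0 | (0\{a,b} | ((0 + 0) | (0 + 0)) | (a.0 + a.0)) ⊢ —a→ t23
  t23 = 0 | (0\{a,b} | ((0 + 0) | (0 + 0)) | 0) ⊢ deadlocked
Run σ = ⟨accc⟩ on P: start {s0}
  [1] a ⇒ {s1, s2}
  [2] c ⇒ {s6, s7, s8}
  [3] c ⇒ {s13, s14}
  [4] c ⇒ {s20}
  ✓ P
Run σ = ⟨accc⟩ on Q: start {t0}
  [1] a ⇒ {t1, t2}
  [2] c ⇒ {t6, t7, t8}
  [3] c ⇒ {t14}
  [4] c ⇒ no successor for Q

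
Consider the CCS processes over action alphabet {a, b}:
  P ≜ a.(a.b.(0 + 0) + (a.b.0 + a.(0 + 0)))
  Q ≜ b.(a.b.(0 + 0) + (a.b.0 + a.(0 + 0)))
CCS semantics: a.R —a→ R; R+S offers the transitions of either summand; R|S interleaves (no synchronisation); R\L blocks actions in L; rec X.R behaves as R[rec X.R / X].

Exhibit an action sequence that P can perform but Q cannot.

LTS(P): 6 reachable states
  s0 = a.(a.b.(0 + 0) + (a.b.0 + a.(0 + 0))) | --a--▸ s1
  s1 = a.b.(0 + 0) + (a.b.0 + a.(0 + 0)) | --a--▸ s2, --a--▸ s3, --a--▸ s4
  s2 = 0 + 0 | (no moves)
  s3 = b.(0 + 0) | --b--▸ s2
  s4 = b.0 | --b--▸ s5
  s5 = 0 | (no moves)
LTS(Q): 6 reachable states
  t0 = b.(a.b.(0 + 0) + (a.b.0 + a.(0 + 0))) | --b--▸ t1
  t1 = a.b.(0 + 0) + (a.b.0 + a.(0 + 0)) | --a--▸ t2, --a--▸ t3, --a--▸ t4
  t2 = 0 + 0 | (no moves)
  t3 = b.(0 + 0) | --b--▸ t2
  t4 = b.0 | --b--▸ t5
  t5 = 0 | (no moves)
Executing a from P (initial set {s0}):
  step 1 (a): {s1}
  ✓ P
Executing a from Q (initial set {t0}):
  step 1 (a): no successor for Q

a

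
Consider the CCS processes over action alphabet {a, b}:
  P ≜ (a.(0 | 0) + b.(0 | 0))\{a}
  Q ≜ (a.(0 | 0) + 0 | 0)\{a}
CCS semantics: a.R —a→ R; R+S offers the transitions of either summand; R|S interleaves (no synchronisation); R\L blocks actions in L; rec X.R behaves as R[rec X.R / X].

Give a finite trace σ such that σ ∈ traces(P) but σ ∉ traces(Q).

b

LTS(P): 2 reachable states
  u0 = (a.(0 | 0) + b.(0 | 0))\{a} | -b-> u1
  u1 = (0 | 0)\{a} | deadlocked
LTS(Q): 1 reachable states
  v0 = (a.(0 | 0) + 0 | 0)\{a} | deadlocked
Run σ = ⟨b⟩ on P: start {u0}
  [1] b ⇒ {u1}
  P completes σ.
Run σ = ⟨b⟩ on Q: start {v0}
  [1] b ⇒ ∅  — Q cannot continue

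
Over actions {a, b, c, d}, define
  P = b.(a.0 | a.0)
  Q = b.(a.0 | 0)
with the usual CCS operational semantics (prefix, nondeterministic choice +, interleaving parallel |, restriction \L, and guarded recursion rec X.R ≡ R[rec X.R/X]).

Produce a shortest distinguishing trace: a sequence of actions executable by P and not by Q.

Reachable graph of P (5 states):
  s0 = b.(a.0 | a.0) → ··b··> s1
  s1 = a.0 | a.0 → ··a··> s2, ··a··> s3
  s2 = 0 | a.0 → ··a··> s4
  s3 = a.0 | 0 → ··a··> s4
  s4 = 0 | 0 → (no moves)
Reachable graph of Q (3 states):
  t0 = b.(a.0 | 0) → ··b··> t1
  t1 = a.0 | 0 → ··a··> t2
  t2 = 0 | 0 → (no moves)
Run σ = ⟨baa⟩ on P: start {s0}
  after b @ step 1: {s1}
  after a @ step 2: {s2, s3}
  after a @ step 3: {s4}
  ✓ P
Run σ = ⟨baa⟩ on Q: start {t0}
  after b @ step 1: {t1}
  after a @ step 2: {t2}
  after a @ step 3: ∅  — Q cannot continue

baa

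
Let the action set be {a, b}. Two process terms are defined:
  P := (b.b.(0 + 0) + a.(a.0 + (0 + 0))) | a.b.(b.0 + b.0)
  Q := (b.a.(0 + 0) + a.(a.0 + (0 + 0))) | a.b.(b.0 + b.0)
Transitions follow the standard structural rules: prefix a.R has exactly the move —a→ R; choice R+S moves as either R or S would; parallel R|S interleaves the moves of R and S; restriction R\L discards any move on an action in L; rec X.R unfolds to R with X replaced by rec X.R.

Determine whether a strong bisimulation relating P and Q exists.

Reachable graph of P (20 states):
  u0 = (b.b.(0 + 0) + a.(a.0 + (0 + 0))) | a.b.(b.0 + b.0) :: ··a··> u1, ··a··> u2, ··b··> u3
  u1 = (a.0 + (0 + 0)) | a.b.(b.0 + b.0) :: ··a··> u4, ··a··> u5
  u2 = (b.b.(0 + 0) + a.(a.0 + (0 + 0))) | b.(b.0 + b.0) :: ··a··> u4, ··b··> u6, ··b··> u7
  u3 = b.(0 + 0) | a.b.(b.0 + b.0) :: ··a··> u7, ··b··> u8
  u4 = (a.0 + (0 + 0)) | b.(b.0 + b.0) :: ··a··> u9, ··b··> u10
  u5 = 0 | a.b.(b.0 + b.0) :: ··a··> u9
  u6 = (b.b.(0 + 0) + a.(a.0 + (0 + 0))) | (b.0 + b.0) :: ··a··> u10, ··b··> u11, ··b··> u12
  u7 = b.(0 + 0) | b.(b.0 + b.0) :: ··b··> u12, ··b··> u13
  u8 = (0 + 0) | a.b.(b.0 + b.0) :: ··a··> u13
  u9 = 0 | b.(b.0 + b.0) :: ··b··> u14
  u10 = (a.0 + (0 + 0)) | (b.0 + b.0) :: ··a··> u14, ··b··> u15
  u11 = (b.b.(0 + 0) + a.(a.0 + (0 + 0))) | 0 :: ··a··> u15, ··b··> u16
  u12 = b.(0 + 0) | (b.0 + b.0) :: ··b··> u16, ··b··> u17
  u13 = (0 + 0) | b.(b.0 + b.0) :: ··b··> u17
  u14 = 0 | (b.0 + b.0) :: ··b··> u18
  u15 = (a.0 + (0 + 0)) | 0 :: ··a··> u18
  u16 = b.(0 + 0) | 0 :: ··b··> u19
  u17 = (0 + 0) | (b.0 + b.0) :: ··b··> u19
  u18 = 0 | 0 :: stopped
  u19 = (0 + 0) | 0 :: stopped
Reachable graph of Q (20 states):
  v0 = (b.a.(0 + 0) + a.(a.0 + (0 + 0))) | a.b.(b.0 + b.0) :: ··a··> v1, ··a··> v2, ··b··> v3
  v1 = (a.0 + (0 + 0)) | a.b.(b.0 + b.0) :: ··a··> v4, ··a··> v5
  v2 = (b.a.(0 + 0) + a.(a.0 + (0 + 0))) | b.(b.0 + b.0) :: ··a··> v4, ··b··> v6, ··b··> v7
  v3 = a.(0 + 0) | a.b.(b.0 + b.0) :: ··a··> v7, ··a··> v8
  v4 = (a.0 + (0 + 0)) | b.(b.0 + b.0) :: ··a··> v9, ··b··> v10
  v5 = 0 | a.b.(b.0 + b.0) :: ··a··> v9
  v6 = (b.a.(0 + 0) + a.(a.0 + (0 + 0))) | (b.0 + b.0) :: ··a··> v10, ··b··> v11, ··b··> v12
  v7 = a.(0 + 0) | b.(b.0 + b.0) :: ··a··> v13, ··b··> v12
  v8 = (0 + 0) | a.b.(b.0 + b.0) :: ··a··> v13
  v9 = 0 | b.(b.0 + b.0) :: ··b··> v14
  v10 = (a.0 + (0 + 0)) | (b.0 + b.0) :: ··a··> v14, ··b··> v15
  v11 = (b.a.(0 + 0) + a.(a.0 + (0 + 0))) | 0 :: ··a··> v15, ··b··> v16
  v12 = a.(0 + 0) | (b.0 + b.0) :: ··a··> v17, ··b··> v16
  v13 = (0 + 0) | b.(b.0 + b.0) :: ··b··> v17
  v14 = 0 | (b.0 + b.0) :: ··b··> v18
  v15 = (a.0 + (0 + 0)) | 0 :: ··a··> v18
  v16 = a.(0 + 0) | 0 :: ··a··> v19
  v17 = (0 + 0) | (b.0 + b.0) :: ··b··> v19
  v18 = 0 | 0 :: stopped
  v19 = (0 + 0) | 0 :: stopped
Partition-refinement fixed point:
  B0 = {u0}
  B1 = {u2}
  B2 = {u7}
  B3 = {u12, u13, u9, v13, v9}
  B4 = {u14, u16, u17, v14, v17}
  B5 = {u18, u19, v18, v19}
  B6 = {u4, v4, v7}
  B7 = {u10, v10, v12}
  B8 = {u15, v15, v16}
  B9 = {u6}
  B10 = {u11}
  B11 = {u1, v1, v3}
  B12 = {u5, u8, v5, v8}
  B13 = {u3}
  B14 = {v0}
  B15 = {v2}
  B16 = {v6}
  B17 = {v11}
u0 ∈ B0, v0 ∈ B14 → different blocks

NO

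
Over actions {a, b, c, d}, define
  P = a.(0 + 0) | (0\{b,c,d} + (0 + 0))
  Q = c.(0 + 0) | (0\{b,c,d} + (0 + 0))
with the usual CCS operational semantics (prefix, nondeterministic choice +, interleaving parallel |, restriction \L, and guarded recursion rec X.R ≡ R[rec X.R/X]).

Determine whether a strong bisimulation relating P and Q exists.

Reachable graph of P (2 states):
  p0 = a.(0 + 0) | (0\{b,c,d} + (0 + 0)) ⊢ —a→ p1
  p1 = (0 + 0) | (0\{b,c,d} + (0 + 0)) ⊢ ·
Reachable graph of Q (2 states):
  q0 = c.(0 + 0) | (0\{b,c,d} + (0 + 0)) ⊢ —c→ q1
  q1 = (0 + 0) | (0\{b,c,d} + (0 + 0)) ⊢ ·
Bisimilarity quotient blocks:
  B0 = {p0}
  B1 = {p1, q1}
  B2 = {q0}
p0 ∈ B0, q0 ∈ B2 → different blocks

NO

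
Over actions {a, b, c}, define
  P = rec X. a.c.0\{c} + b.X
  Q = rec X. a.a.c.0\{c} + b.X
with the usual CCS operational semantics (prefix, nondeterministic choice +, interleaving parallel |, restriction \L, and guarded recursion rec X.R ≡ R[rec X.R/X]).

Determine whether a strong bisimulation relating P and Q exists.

not bisimilar

P's transition system — 3 states:
  u0 = rec X. a.c.0\{c} + b.X ⊢ --a--▸ u1, --b--▸ u0
  u1 = c.0\{c} ⊢ --c--▸ u2
  u2 = 0\{c} ⊢ ·
Q's transition system — 4 states:
  v0 = rec X. a.a.c.0\{c} + b.X ⊢ --a--▸ v1, --b--▸ v0
  v1 = a.c.0\{c} ⊢ --a--▸ v2
  v2 = c.0\{c} ⊢ --c--▸ v3
  v3 = 0\{c} ⊢ ·
Coarsest stable partition (strong bisimilarity classes):
  B0 = {u0}
  B1 = {u1, v2}
  B2 = {u2, v3}
  B3 = {v0}
  B4 = {v1}
u0 ∈ B0, v0 ∈ B3 → different blocks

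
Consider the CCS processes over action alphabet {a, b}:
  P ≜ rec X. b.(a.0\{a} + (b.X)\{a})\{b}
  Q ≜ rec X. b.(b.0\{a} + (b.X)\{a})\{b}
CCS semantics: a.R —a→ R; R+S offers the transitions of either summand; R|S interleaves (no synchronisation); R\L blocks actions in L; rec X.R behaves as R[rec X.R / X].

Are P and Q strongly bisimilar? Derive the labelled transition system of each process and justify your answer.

not bisimilar

Reachable graph of P (3 states):
  m0 = rec X. b.(a.0\{a} + (b.X)\{a})\{b} ⊢ =b=> m1
  m1 = (a.0\{a} + (b.(rec X. b.(a.0\{a} + (b.X)\{a})\{b}))\{a})\{b} ⊢ =a=> m2
  m2 = 0\{a}\{b} ⊢ ·
Reachable graph of Q (2 states):
  n0 = rec X. b.(b.0\{a} + (b.X)\{a})\{b} ⊢ =b=> n1
  n1 = (b.0\{a} + (b.(rec X. b.(b.0\{a} + (b.X)\{a})\{b}))\{a})\{b} ⊢ ·
Coarsest stable partition (strong bisimilarity classes):
  B0 = {m0}
  B1 = {m1}
  B2 = {m2, n1}
  B3 = {n0}
m0 ∈ B0, n0 ∈ B3 → different blocks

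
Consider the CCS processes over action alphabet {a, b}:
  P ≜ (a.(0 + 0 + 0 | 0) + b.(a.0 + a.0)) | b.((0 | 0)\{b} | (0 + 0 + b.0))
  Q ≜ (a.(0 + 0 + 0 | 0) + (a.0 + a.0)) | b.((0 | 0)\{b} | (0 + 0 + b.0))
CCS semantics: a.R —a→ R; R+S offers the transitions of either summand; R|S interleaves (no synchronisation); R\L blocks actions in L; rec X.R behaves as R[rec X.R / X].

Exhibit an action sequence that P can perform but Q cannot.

bbb

P's transition system — 12 states:
  s0 = (a.(0 + 0 + 0 | 0) + b.(a.0 + a.0)) | b.((0 | 0)\{b} | (0 + 0 + b.0)) :: --a--▸ s1, --b--▸ s2, --b--▸ s3
  s1 = (0 + 0 + 0 | 0) | b.((0 | 0)\{b} | (0 + 0 + b.0)) :: --b--▸ s4
  s2 = (a.(0 + 0 + 0 | 0) + b.(a.0 + a.0)) | ((0 | 0)\{b} | (0 + 0 + b.0)) :: --a--▸ s4, --b--▸ s5, --b--▸ s6
  s3 = (a.0 + a.0) | b.((0 | 0)\{b} | (0 + 0 + b.0)) :: --a--▸ s7, --b--▸ s6
  s4 = (0 + 0 + 0 | 0) | ((0 | 0)\{b} | (0 + 0 + b.0)) :: --b--▸ s8
  s5 = (a.(0 + 0 + 0 | 0) + b.(a.0 + a.0)) | ((0 | 0)\{b} | 0) :: --a--▸ s8, --b--▸ s9
  s6 = (a.0 + a.0) | ((0 | 0)\{b} | (0 + 0 + b.0)) :: --a--▸ s10, --b--▸ s9
  s7 = 0 | b.((0 | 0)\{b} | (0 + 0 + b.0)) :: --b--▸ s10
  s8 = (0 + 0 + 0 | 0) | ((0 | 0)\{b} | 0) :: (no moves)
  s9 = (a.0 + a.0) | ((0 | 0)\{b} | 0) :: --a--▸ s11
  s10 = 0 | ((0 | 0)\{b} | (0 + 0 + b.0)) :: --b--▸ s11
  s11 = 0 | ((0 | 0)\{b} | 0) :: (no moves)
Q's transition system — 9 states:
  t0 = (a.(0 + 0 + 0 | 0) + (a.0 + a.0)) | b.((0 | 0)\{b} | (0 + 0 + b.0)) :: --a--▸ t1, --a--▸ t2, --b--▸ t3
  t1 = (0 + 0 + 0 | 0) | b.((0 | 0)\{b} | (0 + 0 + b.0)) :: --b--▸ t4
  t2 = 0 | b.((0 | 0)\{b} | (0 + 0 + b.0)) :: --b--▸ t5
  t3 = (a.(0 + 0 + 0 | 0) + (a.0 + a.0)) | ((0 | 0)\{b} | (0 + 0 + b.0)) :: --a--▸ t4, --a--▸ t5, --b--▸ t6
  t4 = (0 + 0 + 0 | 0) | ((0 | 0)\{b} | (0 + 0 + b.0)) :: --b--▸ t7
  t5 = 0 | ((0 | 0)\{b} | (0 + 0 + b.0)) :: --b--▸ t8
  t6 = (a.(0 + 0 + 0 | 0) + (a.0 + a.0)) | ((0 | 0)\{b} | 0) :: --a--▸ t7, --a--▸ t8
  t7 = (0 + 0 + 0 | 0) | ((0 | 0)\{b} | 0) :: (no moves)
  t8 = 0 | ((0 | 0)\{b} | 0) :: (no moves)
Run σ = ⟨bbb⟩ on P: start {s0}
  step 1 (b): {s2, s3}
  step 2 (b): {s5, s6}
  step 3 (b): {s9}
  — P admits the full trace.
Run σ = ⟨bbb⟩ on Q: start {t0}
  step 1 (b): {t3}
  step 2 (b): {t6}
  step 3 (b): ∅ (Q stuck)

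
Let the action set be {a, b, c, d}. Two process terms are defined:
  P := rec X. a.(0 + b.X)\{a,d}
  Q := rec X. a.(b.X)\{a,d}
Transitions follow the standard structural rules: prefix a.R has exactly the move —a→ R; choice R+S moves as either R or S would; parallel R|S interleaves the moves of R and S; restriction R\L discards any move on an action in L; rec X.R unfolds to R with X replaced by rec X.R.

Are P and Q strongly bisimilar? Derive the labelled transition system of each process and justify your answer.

P ~ Q

LTS(P): 3 reachable states
  p0 = rec X. a.(0 + b.X)\{a,d} :: —a→ p1
  p1 = (0 + b.(rec X. a.(0 + b.X)\{a,d}))\{a,d} :: —b→ p2
  p2 = (rec X. a.(0 + b.X)\{a,d})\{a,d} :: deadlocked
LTS(Q): 3 reachable states
  q0 = rec X. a.(b.X)\{a,d} :: —a→ q1
  q1 = (b.(rec X. a.(b.X)\{a,d}))\{a,d} :: —b→ q2
  q2 = (rec X. a.(b.X)\{a,d})\{a,d} :: deadlocked
Bisimilarity quotient blocks:
  B0 = {p0, q0}
  B1 = {p1, q1}
  B2 = {p2, q2}
p0 ∈ B0, q0 ∈ B0 → same block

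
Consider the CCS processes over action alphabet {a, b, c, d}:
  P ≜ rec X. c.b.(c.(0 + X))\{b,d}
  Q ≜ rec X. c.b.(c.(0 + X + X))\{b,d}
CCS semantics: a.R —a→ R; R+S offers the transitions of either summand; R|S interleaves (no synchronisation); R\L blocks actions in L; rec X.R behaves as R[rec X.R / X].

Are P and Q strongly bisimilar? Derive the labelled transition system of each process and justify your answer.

P ~ Q

Reachable graph of P (5 states):
  u0 = rec X. c.b.(c.(0 + X))\{b,d} has moves ··c··> u1
  u1 = b.(c.(0 + (rec X. c.b.(c.(0 + X))\{b,d})))\{b,d} has moves ··b··> u2
  u2 = (c.(0 + (rec X. c.b.(c.(0 + X))\{b,d})))\{b,d} has moves ··c··> u3
  u3 = (0 + (rec X. c.b.(c.(0 + X))\{b,d}))\{b,d} has moves ··c··> u4
  u4 = (b.(c.(0 + (rec X. c.b.(c.(0 + X))\{b,d})))\{b,d})\{b,d} has moves stopped
Reachable graph of Q (5 states):
  v0 = rec X. c.b.(c.(0 + X + X))\{b,d} has moves ··c··> v1
  v1 = b.(c.(0 + (rec X. c.b.(c.(0 + X + X))\{b,d}) + (rec X. c.b.(c.(0 + X + X))\{b,d})))\{b,d} has moves ··b··> v2
  v2 = (c.(0 + (rec X. c.b.(c.(0 + X + X))\{b,d}) + (rec X. c.b.(c.(0 + X + X))\{b,d})))\{b,d} has moves ··c··> v3
  v3 = (0 + (rec X. c.b.(c.(0 + X + X))\{b,d}) + (rec X. c.b.(c.(0 + X + X))\{b,d}))\{b,d} has moves ··c··> v4
  v4 = (b.(c.(0 + (rec X. c.b.(c.(0 + X + X))\{b,d}) + (rec X. c.b.(c.(0 + X + X))\{b,d})))\{b,d})\{b,d} has moves stopped
Partition-refinement fixed point:
  B0 = {u0, v0}
  B1 = {u1, v1}
  B2 = {u2, v2}
  B3 = {u3, v3}
  B4 = {u4, v4}
u0 ∈ B0, v0 ∈ B0 → same block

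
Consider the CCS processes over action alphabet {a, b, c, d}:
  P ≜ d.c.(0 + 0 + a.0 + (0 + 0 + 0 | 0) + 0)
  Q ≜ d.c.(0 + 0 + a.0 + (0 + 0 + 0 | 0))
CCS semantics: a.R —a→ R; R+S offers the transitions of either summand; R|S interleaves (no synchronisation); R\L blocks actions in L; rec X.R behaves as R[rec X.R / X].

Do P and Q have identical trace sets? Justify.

YES

Reachable graph of P (4 states):
  p0 = d.c.(0 + 0 + a.0 + (0 + 0 + 0 | 0) + 0) has moves =d=> p1
  p1 = c.(0 + 0 + a.0 + (0 + 0 + 0 | 0) + 0) has moves =c=> p2
  p2 = 0 + 0 + a.0 + (0 + 0 + 0 | 0) + 0 has moves =a=> p3
  p3 = 0 has moves ∅
Reachable graph of Q (4 states):
  q0 = d.c.(0 + 0 + a.0 + (0 + 0 + 0 | 0)) has moves =d=> q1
  q1 = c.(0 + 0 + a.0 + (0 + 0 + 0 | 0)) has moves =c=> q2
  q2 = 0 + 0 + a.0 + (0 + 0 + 0 | 0) has moves =a=> q3
  q3 = 0 has moves ∅
Bisimilarity quotient blocks:
  B0 = {p0, q0}
  B1 = {p1, q1}
  B2 = {p2, q2}
  B3 = {p3, q3}
p0 ∈ B0, q0 ∈ B0 → same block
Bisimilar ⇒ trace-equivalent.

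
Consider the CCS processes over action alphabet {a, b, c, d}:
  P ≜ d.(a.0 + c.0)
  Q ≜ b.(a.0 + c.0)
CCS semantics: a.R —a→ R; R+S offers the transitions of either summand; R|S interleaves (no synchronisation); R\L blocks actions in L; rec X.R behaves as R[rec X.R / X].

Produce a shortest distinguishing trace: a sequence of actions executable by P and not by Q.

d

Reachable graph of P (3 states):
  m0 = d.(a.0 + c.0) has moves ··d··> m1
  m1 = a.0 + c.0 has moves ··a··> m2, ··c··> m2
  m2 = 0 has moves ·
Reachable graph of Q (3 states):
  n0 = b.(a.0 + c.0) has moves ··b··> n1
  n1 = a.0 + c.0 has moves ··a··> n2, ··c··> n2
  n2 = 0 has moves ·
Run σ = ⟨d⟩ on P: start {m0}
  after d @ step 1: {m1}
  P completes σ.
Run σ = ⟨d⟩ on Q: start {n0}
  after d @ step 1: no successor for Q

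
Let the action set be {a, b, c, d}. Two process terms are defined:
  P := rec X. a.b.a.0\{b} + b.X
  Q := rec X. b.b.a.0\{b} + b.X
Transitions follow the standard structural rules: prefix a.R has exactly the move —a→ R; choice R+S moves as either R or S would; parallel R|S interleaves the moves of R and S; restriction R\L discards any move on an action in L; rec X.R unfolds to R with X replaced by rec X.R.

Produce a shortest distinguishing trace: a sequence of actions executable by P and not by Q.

P's transition system — 4 states:
  u0 = rec X. a.b.a.0\{b} + b.X :: =a=> u1, =b=> u0
  u1 = b.a.0\{b} :: =b=> u2
  u2 = a.0\{b} :: =a=> u3
  u3 = 0\{b} :: ·
Q's transition system — 4 states:
  v0 = rec X. b.b.a.0\{b} + b.X :: =b=> v0, =b=> v1
  v1 = b.a.0\{b} :: =b=> v2
  v2 = a.0\{b} :: =a=> v3
  v3 = 0\{b} :: ·
Trace ⟨a⟩ through P, begin at {u0}:
  step 1 (a): {u1}
  — P admits the full trace.
Trace ⟨a⟩ through Q, begin at {v0}:
  step 1 (a): no successor for Q

a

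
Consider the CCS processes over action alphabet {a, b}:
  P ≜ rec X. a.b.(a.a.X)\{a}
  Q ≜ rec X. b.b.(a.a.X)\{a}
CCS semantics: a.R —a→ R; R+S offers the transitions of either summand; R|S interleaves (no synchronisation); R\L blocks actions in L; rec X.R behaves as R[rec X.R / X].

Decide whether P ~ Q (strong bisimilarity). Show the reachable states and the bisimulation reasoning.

LTS(P): 3 reachable states
  u0 = rec X. a.b.(a.a.X)\{a} :: —a→ u1
  u1 = b.(a.a.(rec X. a.b.(a.a.X)\{a}))\{a} :: —b→ u2
  u2 = (a.a.(rec X. a.b.(a.a.X)\{a}))\{a} :: ∅
LTS(Q): 3 reachable states
  v0 = rec X. b.b.(a.a.X)\{a} :: —b→ v1
  v1 = b.(a.a.(rec X. b.b.(a.a.X)\{a}))\{a} :: —b→ v2
  v2 = (a.a.(rec X. b.b.(a.a.X)\{a}))\{a} :: ∅
Partition-refinement fixed point:
  B0 = {u0}
  B1 = {u1, v1}
  B2 = {u2, v2}
  B3 = {v0}
u0 ∈ B0, v0 ∈ B3 → different blocks

not bisimilar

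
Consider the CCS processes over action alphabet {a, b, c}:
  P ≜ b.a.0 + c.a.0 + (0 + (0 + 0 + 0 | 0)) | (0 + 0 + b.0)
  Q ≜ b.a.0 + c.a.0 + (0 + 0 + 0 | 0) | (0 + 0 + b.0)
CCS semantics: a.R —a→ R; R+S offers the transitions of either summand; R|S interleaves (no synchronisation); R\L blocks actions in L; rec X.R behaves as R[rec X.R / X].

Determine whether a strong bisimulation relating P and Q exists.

Reachable graph of P (4 states):
  p0 = b.a.0 + c.a.0 + (0 + (0 + 0 + 0 | 0)) | (0 + 0 + b.0) → ··b··> p1, ··b··> p2, ··c··> p2
  p1 = (0 + (0 + 0 + 0 | 0)) | 0 → deadlocked
  p2 = a.0 → ··a··> p3
  p3 = 0 → deadlocked
Reachable graph of Q (4 states):
  q0 = b.a.0 + c.a.0 + (0 + 0 + 0 | 0) | (0 + 0 + b.0) → ··b··> q1, ··b··> q2, ··c··> q2
  q1 = (0 + 0 + 0 | 0) | 0 → deadlocked
  q2 = a.0 → ··a··> q3
  q3 = 0 → deadlocked
Bisimilarity quotient blocks:
  B0 = {p0, q0}
  B1 = {p1, p3, q1, q3}
  B2 = {p2, q2}
p0 ∈ B0, q0 ∈ B0 → same block

bisimilar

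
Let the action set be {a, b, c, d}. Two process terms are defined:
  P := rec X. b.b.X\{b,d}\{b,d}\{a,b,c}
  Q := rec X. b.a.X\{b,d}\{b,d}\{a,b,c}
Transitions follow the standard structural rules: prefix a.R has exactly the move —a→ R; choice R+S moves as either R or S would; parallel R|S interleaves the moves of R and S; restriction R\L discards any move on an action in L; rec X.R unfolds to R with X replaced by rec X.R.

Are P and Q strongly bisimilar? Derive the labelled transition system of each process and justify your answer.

NO

P's transition system — 3 states:
  u0 = rec X. b.b.X\{b,d}\{b,d}\{a,b,c} has moves ··b··> u1
  u1 = b.(rec X. b.b.X\{b,d}\{b,d}\{a,b,c})\{b,d}\{b,d}\{a,b,c} has moves ··b··> u2
  u2 = (rec X. b.b.X\{b,d}\{b,d}\{a,b,c})\{b,d}\{b,d}\{a,b,c} has moves ∅
Q's transition system — 3 states:
  v0 = rec X. b.a.X\{b,d}\{b,d}\{a,b,c} has moves ··b··> v1
  v1 = a.(rec X. b.a.X\{b,d}\{b,d}\{a,b,c})\{b,d}\{b,d}\{a,b,c} has moves ··a··> v2
  v2 = (rec X. b.a.X\{b,d}\{b,d}\{a,b,c})\{b,d}\{b,d}\{a,b,c} has moves ∅
Coarsest stable partition (strong bisimilarity classes):
  B0 = {u0}
  B1 = {u1}
  B2 = {u2, v2}
  B3 = {v0}
  B4 = {v1}
u0 ∈ B0, v0 ∈ B3 → different blocks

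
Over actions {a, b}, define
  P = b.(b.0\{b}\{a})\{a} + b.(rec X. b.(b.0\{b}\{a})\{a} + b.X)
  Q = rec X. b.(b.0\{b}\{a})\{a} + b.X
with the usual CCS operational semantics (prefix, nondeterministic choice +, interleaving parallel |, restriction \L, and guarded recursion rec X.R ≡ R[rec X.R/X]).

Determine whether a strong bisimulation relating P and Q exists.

bisimilar

LTS(P): 4 reachable states
  m0 = b.(b.0\{b}\{a})\{a} + b.(rec X. b.(b.0\{b}\{a})\{a} + b.X) ⊢ ··b··> m1, ··b··> m2
  m1 = (b.0\{b}\{a})\{a} ⊢ ··b··> m3
  m2 = rec X. b.(b.0\{b}\{a})\{a} + b.X ⊢ ··b··> m1, ··b··> m2
  m3 = 0\{b}\{a}\{a} ⊢ (no moves)
LTS(Q): 3 reachable states
  n0 = rec X. b.(b.0\{b}\{a})\{a} + b.X ⊢ ··b··> n0, ··b··> n1
  n1 = (b.0\{b}\{a})\{a} ⊢ ··b··> n2
  n2 = 0\{b}\{a}\{a} ⊢ (no moves)
Coarsest stable partition (strong bisimilarity classes):
  B0 = {m0, m2, n0}
  B1 = {m1, n1}
  B2 = {m3, n2}
m0 ∈ B0, n0 ∈ B0 → same block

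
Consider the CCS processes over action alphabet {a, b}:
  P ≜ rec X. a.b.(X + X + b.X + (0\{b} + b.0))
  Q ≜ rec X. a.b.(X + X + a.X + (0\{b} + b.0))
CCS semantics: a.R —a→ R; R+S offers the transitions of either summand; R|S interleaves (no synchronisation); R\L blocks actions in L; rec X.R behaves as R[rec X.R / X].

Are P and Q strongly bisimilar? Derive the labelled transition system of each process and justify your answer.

P ≁ Q

P's transition system — 4 states:
  p0 = rec X. a.b.(X + X + b.X + (0\{b} + b.0)) ⊢ ··a··> p1
  p1 = b.((rec X. a.b.(X + X + b.X + (0\{b} + b.0))) + (rec X. a.b.(X + X + b.X + (0\{b} + b.0))) + b.(rec X. a.b.(X + X + b.X + (0\{b} + b.0))) + (0\{b} + b.0)) ⊢ ··b··> p2
  p2 = (rec X. a.b.(X + X + b.X + (0\{b} + b.0))) + (rec X. a.b.(X + X + b.X + (0\{b} + b.0))) + b.(rec X. a.b.(X + X + b.X + (0\{b} + b.0))) + (0\{b} + b.0) ⊢ ··a··> p1, ··b··> p0, ··b··> p3
  p3 = 0 ⊢ deadlocked
Q's transition system — 4 states:
  q0 = rec X. a.b.(X + X + a.X + (0\{b} + b.0)) ⊢ ··a··> q1
  q1 = b.((rec X. a.b.(X + X + a.X + (0\{b} + b.0))) + (rec X. a.b.(X + X + a.X + (0\{b} + b.0))) + a.(rec X. a.b.(X + X + a.X + (0\{b} + b.0))) + (0\{b} + b.0)) ⊢ ··b··> q2
  q2 = (rec X. a.b.(X + X + a.X + (0\{b} + b.0))) + (rec X. a.b.(X + X + a.X + (0\{b} + b.0))) + a.(rec X. a.b.(X + X + a.X + (0\{b} + b.0))) + (0\{b} + b.0) ⊢ ··a··> q0, ··a··> q1, ··b··> q3
  q3 = 0 ⊢ deadlocked
Bisimilarity quotient blocks:
  B0 = {p0}
  B1 = {p1}
  B2 = {p2}
  B3 = {p3, q3}
  B4 = {q0}
  B5 = {q1}
  B6 = {q2}
p0 ∈ B0, q0 ∈ B4 → different blocks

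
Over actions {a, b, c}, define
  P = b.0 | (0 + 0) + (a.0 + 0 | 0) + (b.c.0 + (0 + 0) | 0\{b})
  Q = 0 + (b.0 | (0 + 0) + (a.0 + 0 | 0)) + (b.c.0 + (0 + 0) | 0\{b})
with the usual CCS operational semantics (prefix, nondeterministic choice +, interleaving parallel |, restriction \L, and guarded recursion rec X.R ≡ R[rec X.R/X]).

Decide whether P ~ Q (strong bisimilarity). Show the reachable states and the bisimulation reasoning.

P ~ Q

Reachable graph of P (4 states):
  m0 = b.0 | (0 + 0) + (a.0 + 0 | 0) + (b.c.0 + (0 + 0) | 0\{b}) :: -a-> m1, -b-> m2, -b-> m3
  m1 = 0 :: (no moves)
  m2 = 0 | (0 + 0) :: (no moves)
  m3 = c.0 :: -c-> m1
Reachable graph of Q (4 states):
  n0 = 0 + (b.0 | (0 + 0) + (a.0 + 0 | 0)) + (b.c.0 + (0 + 0) | 0\{b}) :: -a-> n1, -b-> n2, -b-> n3
  n1 = 0 :: (no moves)
  n2 = 0 | (0 + 0) :: (no moves)
  n3 = c.0 :: -c-> n1
Bisimilarity quotient blocks:
  B0 = {m0, n0}
  B1 = {m1, m2, n1, n2}
  B2 = {m3, n3}
m0 ∈ B0, n0 ∈ B0 → same block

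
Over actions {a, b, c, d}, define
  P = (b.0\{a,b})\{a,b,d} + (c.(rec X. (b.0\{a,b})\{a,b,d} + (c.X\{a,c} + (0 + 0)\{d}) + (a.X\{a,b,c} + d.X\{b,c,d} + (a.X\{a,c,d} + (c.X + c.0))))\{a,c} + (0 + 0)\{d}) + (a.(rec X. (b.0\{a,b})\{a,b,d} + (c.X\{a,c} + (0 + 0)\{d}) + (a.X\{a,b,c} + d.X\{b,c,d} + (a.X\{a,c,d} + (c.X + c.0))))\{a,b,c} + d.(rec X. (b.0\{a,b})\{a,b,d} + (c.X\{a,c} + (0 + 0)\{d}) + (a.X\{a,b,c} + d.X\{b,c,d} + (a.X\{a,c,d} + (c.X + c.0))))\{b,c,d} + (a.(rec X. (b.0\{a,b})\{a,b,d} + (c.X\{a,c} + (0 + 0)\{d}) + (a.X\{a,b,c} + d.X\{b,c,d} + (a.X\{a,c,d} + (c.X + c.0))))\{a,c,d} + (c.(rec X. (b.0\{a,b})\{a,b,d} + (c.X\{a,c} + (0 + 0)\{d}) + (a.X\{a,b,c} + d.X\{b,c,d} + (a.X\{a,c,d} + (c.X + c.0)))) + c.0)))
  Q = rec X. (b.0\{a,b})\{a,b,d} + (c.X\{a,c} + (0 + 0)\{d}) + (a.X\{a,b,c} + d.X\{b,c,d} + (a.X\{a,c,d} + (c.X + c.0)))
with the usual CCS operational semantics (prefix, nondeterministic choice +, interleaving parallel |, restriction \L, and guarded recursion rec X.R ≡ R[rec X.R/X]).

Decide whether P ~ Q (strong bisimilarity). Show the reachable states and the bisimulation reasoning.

bisimilar

P's transition system — 11 states:
  p0 = (b.0\{a,b})\{a,b,d} + (c.(rec X. (b.0\{a,b})\{a,b,d} + (c.X\{a,c} + (0 + 0)\{d}) + (a.X\{a,b,c} + d.X\{b,c,d} + (a.X\{a,c,d} + (c.X + c.0))))\{a,c} + (0 + 0)\{d}) + (a.(rec X. (b.0\{a,b})\{a,b,d} + (c.X\{a,c} + (0 + 0)\{d}) + (a.X\{a,b,c} + d.X\{b,c,d} + (a.X\{a,c,d} + (c.X + c.0))))\{a,b,c} + d.(rec X. (b.0\{a,b})\{a,b,d} + (c.X\{a,c} + (0 + 0)\{d}) + (a.X\{a,b,c} + d.X\{b,c,d} + (a.X\{a,c,d} + (c.X + c.0))))\{b,c,d} + (a.(rec X. (b.0\{a,b})\{a,b,d} + (c.X\{a,c} + (0 + 0)\{d}) + (a.X\{a,b,c} + d.X\{b,c,d} + (a.X\{a,c,d} + (c.X + c.0))))\{a,c,d} + (c.(rec X. (b.0\{a,b})\{a,b,d} + (c.X\{a,c} + (0 + 0)\{d}) + (a.X\{a,b,c} + d.X\{b,c,d} + (a.X\{a,c,d} + (c.X + c.0)))) + c.0))) → -a-> p1, -a-> p2, -c-> p3, -c-> p4, -c-> p5, -d-> p6
  p1 = (rec X. (b.0\{a,b})\{a,b,d} + (c.X\{a,c} + (0 + 0)\{d}) + (a.X\{a,b,c} + d.X\{b,c,d} + (a.X\{a,c,d} + (c.X + c.0))))\{a,b,c} → -d-> p7
  p2 = (rec X. (b.0\{a,b})\{a,b,d} + (c.X\{a,c} + (0 + 0)\{d}) + (a.X\{a,b,c} + d.X\{b,c,d} + (a.X\{a,c,d} + (c.X + c.0))))\{a,c,d} → deadlocked
  p3 = (rec X. (b.0\{a,b})\{a,b,d} + (c.X\{a,c} + (0 + 0)\{d}) + (a.X\{a,b,c} + d.X\{b,c,d} + (a.X\{a,c,d} + (c.X + c.0))))\{a,c} → -d-> p8
  p4 = 0 → deadlocked
  p5 = rec X. (b.0\{a,b})\{a,b,d} + (c.X\{a,c} + (0 + 0)\{d}) + (a.X\{a,b,c} + d.X\{b,c,d} + (a.X\{a,c,d} + (c.X + c.0))) → -a-> p1, -a-> p2, -c-> p3, -c-> p4, -c-> p5, -d-> p6
  p6 = (rec X. (b.0\{a,b})\{a,b,d} + (c.X\{a,c} + (0 + 0)\{d}) + (a.X\{a,b,c} + d.X\{b,c,d} + (a.X\{a,c,d} + (c.X + c.0))))\{b,c,d} → -a-> p10, -a-> p9
  p7 = (rec X. (b.0\{a,b})\{a,b,d} + (c.X\{a,c} + (0 + 0)\{d}) + (a.X\{a,b,c} + d.X\{b,c,d} + (a.X\{a,c,d} + (c.X + c.0))))\{b,c,d}\{a,b,c} → deadlocked
  p8 = (rec X. (b.0\{a,b})\{a,b,d} + (c.X\{a,c} + (0 + 0)\{d}) + (a.X\{a,b,c} + d.X\{b,c,d} + (a.X\{a,c,d} + (c.X + c.0))))\{b,c,d}\{a,c} → deadlocked
  p9 = (rec X. (b.0\{a,b})\{a,b,d} + (c.X\{a,c} + (0 + 0)\{d}) + (a.X\{a,b,c} + d.X\{b,c,d} + (a.X\{a,c,d} + (c.X + c.0))))\{a,b,c}\{b,c,d} → deadlocked
  p10 = (rec X. (b.0\{a,b})\{a,b,d} + (c.X\{a,c} + (0 + 0)\{d}) + (a.X\{a,b,c} + d.X\{b,c,d} + (a.X\{a,c,d} + (c.X + c.0))))\{a,c,d}\{b,c,d} → deadlocked
Q's transition system — 10 states:
  q0 = rec X. (b.0\{a,b})\{a,b,d} + (c.X\{a,c} + (0 + 0)\{d}) + (a.X\{a,b,c} + d.X\{b,c,d} + (a.X\{a,c,d} + (c.X + c.0))) → -a-> q1, -a-> q2, -c-> q0, -c-> q3, -c-> q4, -d-> q5
  q1 = (rec X. (b.0\{a,b})\{a,b,d} + (c.X\{a,c} + (0 + 0)\{d}) + (a.X\{a,b,c} + d.X\{b,c,d} + (a.X\{a,c,d} + (c.X + c.0))))\{a,b,c} → -d-> q6
  q2 = (rec X. (b.0\{a,b})\{a,b,d} + (c.X\{a,c} + (0 + 0)\{d}) + (a.X\{a,b,c} + d.X\{b,c,d} + (a.X\{a,c,d} + (c.X + c.0))))\{a,c,d} → deadlocked
  q3 = (rec X. (b.0\{a,b})\{a,b,d} + (c.X\{a,c} + (0 + 0)\{d}) + (a.X\{a,b,c} + d.X\{b,c,d} + (a.X\{a,c,d} + (c.X + c.0))))\{a,c} → -d-> q7
  q4 = 0 → deadlocked
  q5 = (rec X. (b.0\{a,b})\{a,b,d} + (c.X\{a,c} + (0 + 0)\{d}) + (a.X\{a,b,c} + d.X\{b,c,d} + (a.X\{a,c,d} + (c.X + c.0))))\{b,c,d} → -a-> q8, -a-> q9
  q6 = (rec X. (b.0\{a,b})\{a,b,d} + (c.X\{a,c} + (0 + 0)\{d}) + (a.X\{a,b,c} + d.X\{b,c,d} + (a.X\{a,c,d} + (c.X + c.0))))\{b,c,d}\{a,b,c} → deadlocked
  q7 = (rec X. (b.0\{a,b})\{a,b,d} + (c.X\{a,c} + (0 + 0)\{d}) + (a.X\{a,b,c} + d.X\{b,c,d} + (a.X\{a,c,d} + (c.X + c.0))))\{b,c,d}\{a,c} → deadlocked
  q8 = (rec X. (b.0\{a,b})\{a,b,d} + (c.X\{a,c} + (0 + 0)\{d}) + (a.X\{a,b,c} + d.X\{b,c,d} + (a.X\{a,c,d} + (c.X + c.0))))\{a,b,c}\{b,c,d} → deadlocked
  q9 = (rec X. (b.0\{a,b})\{a,b,d} + (c.X\{a,c} + (0 + 0)\{d}) + (a.X\{a,b,c} + d.X\{b,c,d} + (a.X\{a,c,d} + (c.X + c.0))))\{a,c,d}\{b,c,d} → deadlocked
Coarsest stable partition (strong bisimilarity classes):
  B0 = {p0, p5, q0}
  B1 = {p1, p3, q1, q3}
  B2 = {p10, p2, p4, p7, p8, p9, q2, q4, q6, q7, q8, q9}
  B3 = {p6, q5}
p0 ∈ B0, q0 ∈ B0 → same block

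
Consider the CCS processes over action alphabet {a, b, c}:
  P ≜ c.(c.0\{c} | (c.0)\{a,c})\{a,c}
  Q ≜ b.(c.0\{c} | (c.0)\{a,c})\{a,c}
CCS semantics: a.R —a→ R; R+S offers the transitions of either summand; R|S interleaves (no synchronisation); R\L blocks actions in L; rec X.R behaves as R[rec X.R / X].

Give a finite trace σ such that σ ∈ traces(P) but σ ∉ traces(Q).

LTS(P): 2 reachable states
  s0 = c.(c.0\{c} | (c.0)\{a,c})\{a,c} ⊢ -c-> s1
  s1 = (c.0\{c} | (c.0)\{a,c})\{a,c} ⊢ deadlocked
LTS(Q): 2 reachable states
  t0 = b.(c.0\{c} | (c.0)\{a,c})\{a,c} ⊢ -b-> t1
  t1 = (c.0\{c} | (c.0)\{a,c})\{a,c} ⊢ deadlocked
Executing c from P (initial set {s0}):
  [1] c ⇒ {s1}
  ✓ P
Executing c from Q (initial set {t0}):
  [1] c ⇒ no successor for Q

c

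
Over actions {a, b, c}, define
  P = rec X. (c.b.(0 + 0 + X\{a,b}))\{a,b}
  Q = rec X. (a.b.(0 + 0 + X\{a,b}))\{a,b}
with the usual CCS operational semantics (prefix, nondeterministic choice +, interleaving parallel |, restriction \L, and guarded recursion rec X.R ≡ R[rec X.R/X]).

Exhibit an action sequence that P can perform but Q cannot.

c

LTS(P): 2 reachable states
  u0 = rec X. (c.b.(0 + 0 + X\{a,b}))\{a,b} → =c=> u1
  u1 = (b.(0 + 0 + (rec X. (c.b.(0 + 0 + X\{a,b}))\{a,b})\{a,b}))\{a,b} → ∅
LTS(Q): 1 reachable states
  v0 = rec X. (a.b.(0 + 0 + X\{a,b}))\{a,b} → ∅
Trace ⟨c⟩ through P, begin at {u0}:
  [1] c ⇒ {u1}
  ✓ P
Trace ⟨c⟩ through Q, begin at {v0}:
  [1] c ⇒ ∅  — Q cannot continue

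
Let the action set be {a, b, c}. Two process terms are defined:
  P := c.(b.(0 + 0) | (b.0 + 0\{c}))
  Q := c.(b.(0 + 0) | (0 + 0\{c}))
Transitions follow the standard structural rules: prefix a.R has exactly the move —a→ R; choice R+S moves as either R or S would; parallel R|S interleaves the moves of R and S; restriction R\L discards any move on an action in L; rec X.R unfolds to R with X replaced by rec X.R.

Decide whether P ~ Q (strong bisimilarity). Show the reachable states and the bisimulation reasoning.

not bisimilar

LTS(P): 5 reachable states
  s0 = c.(b.(0 + 0) | (b.0 + 0\{c})) has moves --c--▸ s1
  s1 = b.(0 + 0) | (b.0 + 0\{c}) has moves --b--▸ s2, --b--▸ s3
  s2 = (0 + 0) | (b.0 + 0\{c}) has moves --b--▸ s4
  s3 = b.(0 + 0) | 0 has moves --b--▸ s4
  s4 = (0 + 0) | 0 has moves deadlocked
LTS(Q): 3 reachable states
  t0 = c.(b.(0 + 0) | (0 + 0\{c})) has moves --c--▸ t1
  t1 = b.(0 + 0) | (0 + 0\{c}) has moves --b--▸ t2
  t2 = (0 + 0) | (0 + 0\{c}) has moves deadlocked
Bisimilarity quotient blocks:
  B0 = {s0}
  B1 = {s1}
  B2 = {s2, s3, t1}
  B3 = {s4, t2}
  B4 = {t0}
s0 ∈ B0, t0 ∈ B4 → different blocks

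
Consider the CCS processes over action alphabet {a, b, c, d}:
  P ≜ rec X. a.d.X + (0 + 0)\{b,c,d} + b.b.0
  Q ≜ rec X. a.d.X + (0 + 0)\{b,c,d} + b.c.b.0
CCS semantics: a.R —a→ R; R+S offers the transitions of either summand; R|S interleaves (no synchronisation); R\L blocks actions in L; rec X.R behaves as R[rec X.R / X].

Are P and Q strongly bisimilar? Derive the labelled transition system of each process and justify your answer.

P ≁ Q

LTS(P): 4 reachable states
  p0 = rec X. a.d.X + (0 + 0)\{b,c,d} + b.b.0 has moves ··a··> p1, ··b··> p2
  p1 = d.(rec X. a.d.X + (0 + 0)\{b,c,d} + b.b.0) has moves ··d··> p0
  p2 = b.0 has moves ··b··> p3
  p3 = 0 has moves deadlocked
LTS(Q): 5 reachable states
  q0 = rec X. a.d.X + (0 + 0)\{b,c,d} + b.c.b.0 has moves ··a··> q1, ··b··> q2
  q1 = d.(rec X. a.d.X + (0 + 0)\{b,c,d} + b.c.b.0) has moves ··d··> q0
  q2 = c.b.0 has moves ··c··> q3
  q3 = b.0 has moves ··b··> q4
  q4 = 0 has moves deadlocked
Partition-refinement fixed point:
  B0 = {p0}
  B1 = {p1}
  B2 = {p2, q3}
  B3 = {p3, q4}
  B4 = {q0}
  B5 = {q1}
  B6 = {q2}
p0 ∈ B0, q0 ∈ B4 → different blocks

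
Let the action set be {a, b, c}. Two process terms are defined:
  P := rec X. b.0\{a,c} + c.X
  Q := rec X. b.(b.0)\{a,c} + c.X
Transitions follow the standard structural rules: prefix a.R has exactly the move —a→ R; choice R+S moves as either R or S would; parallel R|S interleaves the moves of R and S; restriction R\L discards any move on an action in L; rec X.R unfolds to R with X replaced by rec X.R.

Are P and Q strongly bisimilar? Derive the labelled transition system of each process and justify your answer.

Reachable graph of P (2 states):
  m0 = rec X. b.0\{a,c} + c.X ⊢ —b→ m1, —c→ m0
  m1 = 0\{a,c} ⊢ (no moves)
Reachable graph of Q (3 states):
  n0 = rec X. b.(b.0)\{a,c} + c.X ⊢ —b→ n1, —c→ n0
  n1 = (b.0)\{a,c} ⊢ —b→ n2
  n2 = 0\{a,c} ⊢ (no moves)
Partition-refinement fixed point:
  B0 = {m0}
  B1 = {m1, n2}
  B2 = {n0}
  B3 = {n1}
m0 ∈ B0, n0 ∈ B2 → different blocks

P ≁ Q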